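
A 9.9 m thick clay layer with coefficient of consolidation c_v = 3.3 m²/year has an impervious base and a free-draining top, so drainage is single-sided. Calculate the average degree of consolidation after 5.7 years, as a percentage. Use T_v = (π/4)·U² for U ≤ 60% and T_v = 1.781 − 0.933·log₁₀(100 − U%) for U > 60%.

Drainage path length: H_d = H = 9.9 m (single drainage).
T_v = c_v·t/H_d² = 3.3×5.7/9.9² = 0.19192.
T_v = 0.19192 corresponds to the U ≤ 60% branch:
U = √(4T_v/π) = 0.4943

U ≈ 49.4 %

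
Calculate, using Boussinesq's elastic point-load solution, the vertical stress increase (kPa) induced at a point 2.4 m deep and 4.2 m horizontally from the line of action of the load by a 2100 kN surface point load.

Boussinesq vertical stress below a point load on an elastic half-space:
Δσ_z = 3P/(2πz²) · [1 + (r/z)²]^(−5/2)
r/z = 4.2/2.4 = 1.75; [1+(r/z)²]^(−5/2) = 0.030062.
Δσ_z = 3×2100/(2π×2.4²) × 0.030062 = 174.08 × 0.030062 = 5.233 kPa

Δσ_z ≈ 5.23 kPa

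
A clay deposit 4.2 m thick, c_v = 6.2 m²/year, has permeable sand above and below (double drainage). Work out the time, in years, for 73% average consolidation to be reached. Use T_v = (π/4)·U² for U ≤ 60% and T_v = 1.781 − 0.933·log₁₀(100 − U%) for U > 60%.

Drainage path length: H_d = H/2 = 2.1 m (double drainage).
U > 60%: T_v = 1.781 − 0.933·log₁₀(100 − 73) = 0.44554.
t = T_v·H_d²/c_v = 0.44554×2.1²/6.2 = 0.3169 years.

t ≈ 0.317 years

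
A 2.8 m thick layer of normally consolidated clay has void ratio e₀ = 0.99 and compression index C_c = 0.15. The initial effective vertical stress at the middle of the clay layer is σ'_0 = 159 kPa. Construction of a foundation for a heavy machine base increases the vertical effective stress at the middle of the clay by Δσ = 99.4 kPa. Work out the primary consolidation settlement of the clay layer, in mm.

Final effective stress: σ'_f = σ'_0 + Δσ = 159 + 99.4 = 258.4 kPa.
Normally consolidated clay, so the full stress increment lies on the virgin compression line:
S_c = C_c·H/(1+e₀)·log₁₀(σ'_f/σ'_0) = 0.15×2.8/(1+0.99)×log₁₀(258.4/159)
    = 0.21106 × 0.2109 = 0.04451 m

S_c ≈ 44.5 mm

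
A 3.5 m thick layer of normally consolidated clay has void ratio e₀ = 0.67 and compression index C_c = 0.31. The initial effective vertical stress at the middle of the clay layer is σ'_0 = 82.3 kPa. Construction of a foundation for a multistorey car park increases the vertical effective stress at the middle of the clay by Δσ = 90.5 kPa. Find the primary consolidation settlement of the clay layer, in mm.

S_c ≈ 209 mm

Final effective stress: σ'_f = σ'_0 + Δσ = 82.3 + 90.5 = 172.8 kPa.
Normally consolidated clay, so the full stress increment lies on the virgin compression line:
S_c = C_c·H/(1+e₀)·log₁₀(σ'_f/σ'_0) = 0.31×3.5/(1+0.67)×log₁₀(172.8/82.3)
    = 0.6497 × 0.32214 = 0.2093 m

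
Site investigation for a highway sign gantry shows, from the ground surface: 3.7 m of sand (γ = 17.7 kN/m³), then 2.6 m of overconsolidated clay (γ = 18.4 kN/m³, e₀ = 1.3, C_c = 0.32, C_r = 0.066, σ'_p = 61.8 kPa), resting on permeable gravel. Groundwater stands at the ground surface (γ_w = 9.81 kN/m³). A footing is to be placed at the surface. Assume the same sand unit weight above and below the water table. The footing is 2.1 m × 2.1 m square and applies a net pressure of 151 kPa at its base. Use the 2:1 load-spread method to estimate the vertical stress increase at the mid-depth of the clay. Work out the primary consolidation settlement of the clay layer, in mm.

Mid-depth of clay below the ground surface: z = 3.7 + 2.6/2 = 5 m.
Total vertical stress at mid-clay: σ_v = 17.7×3.7 + 18.4×1.3 = 89.41 kPa.
Pore pressure: u = 9.81×(5 − 0) = 49.05 kPa.
Initial effective stress: σ'_0 = σ_v − u = 89.41 − 49.05 = 40.36 kPa.
Stress increase at mid-clay by the 2:1 spreading method:
Δσ = qBL/((B+z)(L+z)) = 151×2.1×2.1/((2.1+5)(2.1+5)) = 13.21 kPa
Final effective stress: σ'_f = 40.36 + 13.21 = 53.57 kPa.
σ'_f = 53.57 ≤ σ'_p = 61.8 kPa, so the clay remains overconsolidated and only the recompression index applies:
S_c = C_r·H/(1+e₀)·log₁₀(σ'_f/σ'_0) = 0.066×2.6/2.3×log₁₀(53.57/40.36)
    = 0.074606 × 0.12297 = 0.009174 m

S_c ≈ 9.17 mm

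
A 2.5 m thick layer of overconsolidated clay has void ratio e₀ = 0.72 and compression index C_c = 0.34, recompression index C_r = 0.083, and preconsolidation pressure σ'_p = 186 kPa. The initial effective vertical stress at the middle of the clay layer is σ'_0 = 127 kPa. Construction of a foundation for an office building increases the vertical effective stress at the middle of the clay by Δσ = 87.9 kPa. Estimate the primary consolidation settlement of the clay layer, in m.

Final effective stress: σ'_f = 127 + 87.9 = 214.9 kPa.
σ'_f = 214.9 > σ'_p = 186 kPa, so the stress path crosses the preconsolidation pressure — recompression up to σ'_p, then virgin compression beyond:
S_c = H/(1+e₀)·[C_r·log₁₀(σ'_p/σ'_0) + C_c·log₁₀(σ'_f/σ'_p)]
    = 2.5/1.72 × [0.083×log₁₀(186/127) + 0.34×log₁₀(214.9/186)]
    = 1.4535 × [0.013754 + 0.021326] = 0.05099 m

S_c ≈ 0.051 m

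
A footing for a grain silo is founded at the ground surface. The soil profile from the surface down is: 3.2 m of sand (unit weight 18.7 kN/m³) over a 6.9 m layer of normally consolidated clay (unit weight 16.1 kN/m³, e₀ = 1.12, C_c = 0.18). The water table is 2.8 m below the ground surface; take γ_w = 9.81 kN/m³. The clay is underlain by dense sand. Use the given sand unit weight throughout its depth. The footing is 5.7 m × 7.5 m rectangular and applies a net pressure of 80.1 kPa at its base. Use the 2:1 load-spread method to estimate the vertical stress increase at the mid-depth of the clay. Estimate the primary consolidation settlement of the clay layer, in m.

S_c ≈ 0.0573 m

Mid-depth of clay below the ground surface: z = 3.2 + 6.9/2 = 6.65 m.
Total vertical stress at mid-clay: σ_v = 18.7×3.2 + 16.1×3.45 = 115.39 kPa.
Pore pressure: u = 9.81×(6.65 − 2.8) = 37.769 kPa.
Initial effective stress: σ'_0 = σ_v − u = 115.39 − 37.769 = 77.621 kPa.
Stress increase at mid-clay by the 2:1 spreading method:
Δσ = qBL/((B+z)(L+z)) = 80.1×5.7×7.5/((5.7+6.65)(7.5+6.65)) = 19.595 kPa
Final effective stress: σ'_f = σ'_0 + Δσ = 77.621 + 19.595 = 97.216 kPa.
Normally consolidated clay, so the full stress increment lies on the virgin compression line:
S_c = C_c·H/(1+e₀)·log₁₀(σ'_f/σ'_0) = 0.18×6.9/(1+1.12)×log₁₀(97.216/77.621)
    = 0.58585 × 0.097759 = 0.05727 m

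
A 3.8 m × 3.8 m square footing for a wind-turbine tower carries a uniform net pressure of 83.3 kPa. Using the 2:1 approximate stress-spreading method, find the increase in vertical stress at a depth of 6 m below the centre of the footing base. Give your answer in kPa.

By the 2:1 method the load spreads at 1 horizontal : 2 vertical, so at depth z the loaded area has grown by z in each plan dimension:
Δσ = qBL/((B+z)(L+z)) = 83.3×3.8×3.8/((3.8+6)(3.8+6)) = 12.524 kPa

Δσ_z ≈ 12.5 kPa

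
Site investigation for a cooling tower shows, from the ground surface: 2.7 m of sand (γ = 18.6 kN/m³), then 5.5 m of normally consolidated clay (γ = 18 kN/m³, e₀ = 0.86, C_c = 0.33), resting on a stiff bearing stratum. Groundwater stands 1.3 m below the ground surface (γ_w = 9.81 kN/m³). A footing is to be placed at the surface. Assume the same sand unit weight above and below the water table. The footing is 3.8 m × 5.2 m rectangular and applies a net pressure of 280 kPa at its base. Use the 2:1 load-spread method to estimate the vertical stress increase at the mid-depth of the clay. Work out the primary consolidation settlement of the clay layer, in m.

Mid-depth of clay below the ground surface: z = 2.7 + 5.5/2 = 5.45 m.
Total vertical stress at mid-clay: σ_v = 18.6×2.7 + 18×2.75 = 99.72 kPa.
Pore pressure: u = 9.81×(5.45 − 1.3) = 40.712 kPa.
Initial effective stress: σ'_0 = σ_v − u = 99.72 − 40.712 = 59.008 kPa.
Stress increase at mid-clay by the 2:1 spreading method:
Δσ = qBL/((B+z)(L+z)) = 280×3.8×5.2/((3.8+5.45)(5.2+5.45)) = 56.163 kPa
Final effective stress: σ'_f = σ'_0 + Δσ = 59.008 + 56.163 = 115.17 kPa.
Normally consolidated clay, so the full stress increment lies on the virgin compression line:
S_c = C_c·H/(1+e₀)·log₁₀(σ'_f/σ'_0) = 0.33×5.5/(1+0.86)×log₁₀(115.17/59.008)
    = 0.97581 × 0.29043 = 0.2834 m

S_c ≈ 0.283 m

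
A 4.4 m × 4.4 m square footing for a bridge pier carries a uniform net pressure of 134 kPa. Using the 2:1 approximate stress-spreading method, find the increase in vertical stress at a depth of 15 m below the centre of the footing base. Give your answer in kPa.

By the 2:1 method the load spreads at 1 horizontal : 2 vertical, so at depth z the loaded area has grown by z in each plan dimension:
Δσ = qBL/((B+z)(L+z)) = 134×4.4×4.4/((4.4+15)(4.4+15)) = 6.893 kPa

Δσ_z ≈ 6.89 kPa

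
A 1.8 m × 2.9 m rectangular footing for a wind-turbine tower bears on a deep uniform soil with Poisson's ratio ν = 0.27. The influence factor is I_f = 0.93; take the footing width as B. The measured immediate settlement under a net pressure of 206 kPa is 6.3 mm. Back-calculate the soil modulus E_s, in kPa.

E_s ≈ 50700 kPa

S_e = q·B·(1−ν²)/E_s · I_f  ⇒  E_s = q·B·(1−ν²)·I_f / S_e.
E_s = 206 × 1.8 × 0.9271 × 0.93 / 0.0063 = 50750 kPa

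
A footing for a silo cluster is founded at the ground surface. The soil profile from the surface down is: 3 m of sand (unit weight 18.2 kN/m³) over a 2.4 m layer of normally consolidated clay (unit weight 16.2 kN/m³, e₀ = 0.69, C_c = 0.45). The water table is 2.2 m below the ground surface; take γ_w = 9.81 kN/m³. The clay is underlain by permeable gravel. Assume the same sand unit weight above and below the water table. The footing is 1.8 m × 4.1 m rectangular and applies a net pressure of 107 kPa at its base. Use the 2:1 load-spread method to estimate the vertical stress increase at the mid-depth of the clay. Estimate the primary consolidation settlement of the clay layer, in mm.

Mid-depth of clay below the ground surface: z = 3 + 2.4/2 = 4.2 m.
Total vertical stress at mid-clay: σ_v = 18.2×3 + 16.2×1.2 = 74.04 kPa.
Pore pressure: u = 9.81×(4.2 − 2.2) = 19.62 kPa.
Initial effective stress: σ'_0 = σ_v − u = 74.04 − 19.62 = 54.42 kPa.
Stress increase at mid-clay by the 2:1 spreading method:
Δσ = qBL/((B+z)(L+z)) = 107×1.8×4.1/((1.8+4.2)(4.1+4.2)) = 15.857 kPa
Final effective stress: σ'_f = σ'_0 + Δσ = 54.42 + 15.857 = 70.277 kPa.
Normally consolidated clay, so the full stress increment lies on the virgin compression line:
S_c = C_c·H/(1+e₀)·log₁₀(σ'_f/σ'_0) = 0.45×2.4/(1+0.69)×log₁₀(70.277/54.42)
    = 0.63905 × 0.11105 = 0.07097 m

S_c ≈ 71 mm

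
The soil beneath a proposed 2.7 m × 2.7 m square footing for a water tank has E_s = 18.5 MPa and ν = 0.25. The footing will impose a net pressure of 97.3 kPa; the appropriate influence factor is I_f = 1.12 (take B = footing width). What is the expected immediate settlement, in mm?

Immediate (elastic) settlement: S_e = q·B·(1−ν²)/E_s · I_f.
E_s = 18.5 MPa = 18500 kPa.
S_e = 97.3 × 2.7 × (1 − 0.25²) / 18500 × 1.12
    = 97.3 × 2.7 × 0.9375 / 18500 × 1.12
    = 0.01491 m = 14.91 mm

S_e ≈ 14.9 mm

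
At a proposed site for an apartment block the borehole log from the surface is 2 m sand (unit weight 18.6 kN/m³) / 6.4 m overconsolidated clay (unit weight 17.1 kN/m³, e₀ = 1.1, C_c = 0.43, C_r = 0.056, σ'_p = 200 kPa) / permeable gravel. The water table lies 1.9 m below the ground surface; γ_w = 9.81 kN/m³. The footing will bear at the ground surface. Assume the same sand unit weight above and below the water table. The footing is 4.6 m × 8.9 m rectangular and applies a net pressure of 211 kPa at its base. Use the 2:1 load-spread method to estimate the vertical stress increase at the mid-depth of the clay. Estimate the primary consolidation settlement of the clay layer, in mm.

Mid-depth of clay below the ground surface: z = 2 + 6.4/2 = 5.2 m.
Total vertical stress at mid-clay: σ_v = 18.6×2 + 17.1×3.2 = 91.92 kPa.
Pore pressure: u = 9.81×(5.2 − 1.9) = 32.373 kPa.
Initial effective stress: σ'_0 = σ_v − u = 91.92 − 32.373 = 59.547 kPa.
Stress increase at mid-clay by the 2:1 spreading method:
Δσ = qBL/((B+z)(L+z)) = 211×4.6×8.9/((4.6+5.2)(8.9+5.2)) = 62.515 kPa
Final effective stress: σ'_f = 59.547 + 62.515 = 122.06 kPa.
σ'_f = 122.06 ≤ σ'_p = 200 kPa, so the clay remains overconsolidated and only the recompression index applies:
S_c = C_r·H/(1+e₀)·log₁₀(σ'_f/σ'_0) = 0.056×6.4/2.1×log₁₀(122.06/59.547)
    = 0.17067 × 0.31171 = 0.0532 m

S_c ≈ 53.2 mm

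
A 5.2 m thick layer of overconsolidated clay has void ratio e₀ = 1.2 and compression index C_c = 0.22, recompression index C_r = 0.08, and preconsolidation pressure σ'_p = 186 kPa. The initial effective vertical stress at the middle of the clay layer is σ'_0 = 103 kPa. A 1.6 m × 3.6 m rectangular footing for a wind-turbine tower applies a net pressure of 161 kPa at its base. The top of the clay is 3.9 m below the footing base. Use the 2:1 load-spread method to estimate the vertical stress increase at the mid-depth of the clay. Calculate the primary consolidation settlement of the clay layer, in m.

Mid-depth of clay below the footing base: z = 3.9 + 5.2/2 = 6.5 m.
Stress increase at mid-clay by the 2:1 spreading method:
Δσ = qBL/((B+z)(L+z)) = 161×1.6×3.6/((1.6+6.5)(3.6+6.5)) = 11.336 kPa
Final effective stress: σ'_f = 103 + 11.336 = 114.34 kPa.
σ'_f = 114.34 ≤ σ'_p = 186 kPa, so the clay remains overconsolidated and only the recompression index applies:
S_c = C_r·H/(1+e₀)·log₁₀(σ'_f/σ'_0) = 0.08×5.2/2.2×log₁₀(114.34/103)
    = 0.18909 × 0.045361 = 0.008577 m

S_c ≈ 0.00858 m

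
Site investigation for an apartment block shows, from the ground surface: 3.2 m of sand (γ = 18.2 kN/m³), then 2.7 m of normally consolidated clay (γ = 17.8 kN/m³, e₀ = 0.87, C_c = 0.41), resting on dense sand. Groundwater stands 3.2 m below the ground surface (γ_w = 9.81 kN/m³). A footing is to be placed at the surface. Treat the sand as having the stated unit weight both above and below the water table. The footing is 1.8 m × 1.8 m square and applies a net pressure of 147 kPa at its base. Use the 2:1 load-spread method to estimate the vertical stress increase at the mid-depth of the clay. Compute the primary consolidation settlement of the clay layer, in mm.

S_c ≈ 40.6 mm

Mid-depth of clay below the ground surface: z = 3.2 + 2.7/2 = 4.55 m.
Total vertical stress at mid-clay: σ_v = 18.2×3.2 + 17.8×1.35 = 82.27 kPa.
Pore pressure: u = 9.81×(4.55 − 3.2) = 13.244 kPa.
Initial effective stress: σ'_0 = σ_v − u = 82.27 − 13.244 = 69.026 kPa.
Stress increase at mid-clay by the 2:1 spreading method:
Δσ = qBL/((B+z)(L+z)) = 147×1.8×1.8/((1.8+4.55)(1.8+4.55)) = 11.812 kPa
Final effective stress: σ'_f = σ'_0 + Δσ = 69.026 + 11.812 = 80.838 kPa.
Normally consolidated clay, so the full stress increment lies on the virgin compression line:
S_c = C_c·H/(1+e₀)·log₁₀(σ'_f/σ'_0) = 0.41×2.7/(1+0.87)×log₁₀(80.838/69.026)
    = 0.59198 × 0.068603 = 0.04061 m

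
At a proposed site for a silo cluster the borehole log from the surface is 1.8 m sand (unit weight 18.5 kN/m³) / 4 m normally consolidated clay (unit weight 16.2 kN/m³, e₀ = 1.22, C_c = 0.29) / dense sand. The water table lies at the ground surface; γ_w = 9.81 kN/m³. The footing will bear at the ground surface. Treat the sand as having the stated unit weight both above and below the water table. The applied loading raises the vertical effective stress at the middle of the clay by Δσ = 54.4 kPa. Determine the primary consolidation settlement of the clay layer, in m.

S_c ≈ 0.243 m

Mid-depth of clay below the ground surface: z = 1.8 + 4/2 = 3.8 m.
Total vertical stress at mid-clay: σ_v = 18.5×1.8 + 16.2×2 = 65.7 kPa.
Pore pressure: u = 9.81×(3.8 − 0) = 37.278 kPa.
Initial effective stress: σ'_0 = σ_v − u = 65.7 − 37.278 = 28.422 kPa.
Final effective stress: σ'_f = σ'_0 + Δσ = 28.422 + 54.4 = 82.822 kPa.
Normally consolidated clay, so the full stress increment lies on the virgin compression line:
S_c = C_c·H/(1+e₀)·log₁₀(σ'_f/σ'_0) = 0.29×4/(1+1.22)×log₁₀(82.822/28.422)
    = 0.52252 × 0.46449 = 0.2427 m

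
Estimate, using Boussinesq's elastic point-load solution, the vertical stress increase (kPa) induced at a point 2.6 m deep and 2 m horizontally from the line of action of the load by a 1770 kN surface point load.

Boussinesq vertical stress below a point load on an elastic half-space:
Δσ_z = 3P/(2πz²) · [1 + (r/z)²]^(−5/2)
r/z = 2/2.6 = 0.76923; [1+(r/z)²]^(−5/2) = 0.31285.
Δσ_z = 3×1770/(2π×2.6²) × 0.31285 = 125.02 × 0.31285 = 39.11 kPa

Δσ_z ≈ 39.1 kPa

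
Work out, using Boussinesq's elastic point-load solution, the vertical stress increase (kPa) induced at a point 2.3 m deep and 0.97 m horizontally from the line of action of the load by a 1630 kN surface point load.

Δσ_z ≈ 97.7 kPa

Boussinesq vertical stress below a point load on an elastic half-space:
Δσ_z = 3P/(2πz²) · [1 + (r/z)²]^(−5/2)
r/z = 0.97/2.3 = 0.42174; [1+(r/z)²]^(−5/2) = 0.66414.
Δσ_z = 3×1630/(2π×2.3²) × 0.66414 = 147.12 × 0.66414 = 97.71 kPa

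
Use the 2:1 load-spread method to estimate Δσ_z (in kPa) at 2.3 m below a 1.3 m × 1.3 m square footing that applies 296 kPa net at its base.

By the 2:1 method the load spreads at 1 horizontal : 2 vertical, so at depth z the loaded area has grown by z in each plan dimension:
Δσ = qBL/((B+z)(L+z)) = 296×1.3×1.3/((1.3+2.3)(1.3+2.3)) = 38.599 kPa

Δσ_z ≈ 38.6 kPa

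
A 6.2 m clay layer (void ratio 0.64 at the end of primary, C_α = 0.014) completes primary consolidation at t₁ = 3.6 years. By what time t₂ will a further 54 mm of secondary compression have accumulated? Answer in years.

t₂ ≈ 37.7 years

S_s = C_α·H/(1+e_p)·log₁₀(t₂/t₁) ⇒ log₁₀(t₂/t₁) = S_s·(1+e_p)/(C_α·H).
log₁₀(t₂/t₁) = 0.054 × (1+0.64) / (0.014×6.2) = 1.02
t₂ = t₁ × 10^1.02 = 3.6 × 10.48 = 37.72 years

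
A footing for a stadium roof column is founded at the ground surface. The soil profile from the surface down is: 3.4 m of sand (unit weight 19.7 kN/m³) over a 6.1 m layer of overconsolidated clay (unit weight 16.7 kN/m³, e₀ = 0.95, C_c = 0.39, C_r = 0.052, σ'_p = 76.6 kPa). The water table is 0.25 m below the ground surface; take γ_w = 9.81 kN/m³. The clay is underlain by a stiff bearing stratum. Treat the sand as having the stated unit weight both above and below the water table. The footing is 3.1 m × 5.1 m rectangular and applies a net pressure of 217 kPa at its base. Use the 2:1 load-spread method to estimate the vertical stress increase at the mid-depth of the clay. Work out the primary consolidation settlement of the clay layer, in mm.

S_c ≈ 95.4 mm

Mid-depth of clay below the ground surface: z = 3.4 + 6.1/2 = 6.45 m.
Total vertical stress at mid-clay: σ_v = 19.7×3.4 + 16.7×3.05 = 117.91 kPa.
Pore pressure: u = 9.81×(6.45 − 0.25) = 60.822 kPa.
Initial effective stress: σ'_0 = σ_v − u = 117.91 − 60.822 = 57.088 kPa.
Stress increase at mid-clay by the 2:1 spreading method:
Δσ = qBL/((B+z)(L+z)) = 217×3.1×5.1/((3.1+6.45)(5.1+6.45)) = 31.103 kPa
Final effective stress: σ'_f = 57.088 + 31.103 = 88.191 kPa.
σ'_f = 88.191 > σ'_p = 76.6 kPa, so the stress path crosses the preconsolidation pressure — recompression up to σ'_p, then virgin compression beyond:
S_c = H/(1+e₀)·[C_r·log₁₀(σ'_p/σ'_0) + C_c·log₁₀(σ'_f/σ'_p)]
    = 6.1/1.95 × [0.052×log₁₀(76.6/57.088) + 0.39×log₁₀(88.191/76.6)]
    = 3.1282 × [0.0066396 + 0.023866] = 0.09543 m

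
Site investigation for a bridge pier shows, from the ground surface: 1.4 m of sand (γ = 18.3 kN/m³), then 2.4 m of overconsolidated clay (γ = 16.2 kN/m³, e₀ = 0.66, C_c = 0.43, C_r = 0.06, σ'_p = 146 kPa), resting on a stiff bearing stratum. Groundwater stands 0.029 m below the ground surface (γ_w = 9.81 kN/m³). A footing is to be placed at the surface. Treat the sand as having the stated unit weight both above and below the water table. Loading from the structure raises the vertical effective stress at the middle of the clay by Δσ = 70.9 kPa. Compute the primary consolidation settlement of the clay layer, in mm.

S_c ≈ 57.3 mm

Mid-depth of clay below the ground surface: z = 1.4 + 2.4/2 = 2.6 m.
Total vertical stress at mid-clay: σ_v = 18.3×1.4 + 16.2×1.2 = 45.06 kPa.
Pore pressure: u = 9.81×(2.6 − 0.029) = 25.222 kPa.
Initial effective stress: σ'_0 = σ_v − u = 45.06 − 25.222 = 19.838 kPa.
Final effective stress: σ'_f = 19.838 + 70.9 = 90.738 kPa.
σ'_f = 90.738 ≤ σ'_p = 146 kPa, so the clay remains overconsolidated and only the recompression index applies:
S_c = C_r·H/(1+e₀)·log₁₀(σ'_f/σ'_0) = 0.06×2.4/1.66×log₁₀(90.738/19.838)
    = 0.086748 × 0.66029 = 0.05728 m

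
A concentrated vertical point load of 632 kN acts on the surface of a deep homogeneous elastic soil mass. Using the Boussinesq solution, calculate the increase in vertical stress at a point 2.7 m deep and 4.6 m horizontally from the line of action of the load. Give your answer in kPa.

Boussinesq vertical stress below a point load on an elastic half-space:
Δσ_z = 3P/(2πz²) · [1 + (r/z)²]^(−5/2)
r/z = 4.6/2.7 = 1.7037; [1+(r/z)²]^(−5/2) = 0.033236.
Δσ_z = 3×632/(2π×2.7²) × 0.033236 = 41.393 × 0.033236 = 1.376 kPa

Δσ_z ≈ 1.38 kPa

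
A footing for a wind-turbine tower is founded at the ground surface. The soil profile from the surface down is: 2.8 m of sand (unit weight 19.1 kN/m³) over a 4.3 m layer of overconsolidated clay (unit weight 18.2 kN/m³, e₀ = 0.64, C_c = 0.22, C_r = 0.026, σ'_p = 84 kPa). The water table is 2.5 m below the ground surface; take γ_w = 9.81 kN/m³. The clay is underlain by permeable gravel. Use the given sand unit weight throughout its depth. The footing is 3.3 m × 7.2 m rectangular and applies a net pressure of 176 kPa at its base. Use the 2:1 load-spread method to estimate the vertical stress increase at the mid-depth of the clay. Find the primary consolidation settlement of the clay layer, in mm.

S_c ≈ 74.2 mm

Mid-depth of clay below the ground surface: z = 2.8 + 4.3/2 = 4.95 m.
Total vertical stress at mid-clay: σ_v = 19.1×2.8 + 18.2×2.15 = 92.61 kPa.
Pore pressure: u = 9.81×(4.95 − 2.5) = 24.035 kPa.
Initial effective stress: σ'_0 = σ_v − u = 92.61 − 24.035 = 68.575 kPa.
Stress increase at mid-clay by the 2:1 spreading method:
Δσ = qBL/((B+z)(L+z)) = 176×3.3×7.2/((3.3+4.95)(7.2+4.95)) = 41.719 kPa
Final effective stress: σ'_f = 68.575 + 41.719 = 110.29 kPa.
σ'_f = 110.29 > σ'_p = 84 kPa, so the stress path crosses the preconsolidation pressure — recompression up to σ'_p, then virgin compression beyond:
S_c = H/(1+e₀)·[C_r·log₁₀(σ'_p/σ'_0) + C_c·log₁₀(σ'_f/σ'_p)]
    = 4.3/1.64 × [0.026×log₁₀(84/68.575) + 0.22×log₁₀(110.29/84)]
    = 2.622 × [0.002291 + 0.026017] = 0.07422 m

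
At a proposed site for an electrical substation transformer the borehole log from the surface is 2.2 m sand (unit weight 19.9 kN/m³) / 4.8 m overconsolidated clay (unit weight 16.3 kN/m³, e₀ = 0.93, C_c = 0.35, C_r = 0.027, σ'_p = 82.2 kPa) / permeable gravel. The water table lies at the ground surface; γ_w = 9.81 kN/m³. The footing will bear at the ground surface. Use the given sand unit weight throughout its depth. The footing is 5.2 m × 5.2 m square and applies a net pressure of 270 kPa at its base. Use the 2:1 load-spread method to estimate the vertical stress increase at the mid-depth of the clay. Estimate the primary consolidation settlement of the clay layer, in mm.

S_c ≈ 146 mm

Mid-depth of clay below the ground surface: z = 2.2 + 4.8/2 = 4.6 m.
Total vertical stress at mid-clay: σ_v = 19.9×2.2 + 16.3×2.4 = 82.9 kPa.
Pore pressure: u = 9.81×(4.6 − 0) = 45.126 kPa.
Initial effective stress: σ'_0 = σ_v − u = 82.9 − 45.126 = 37.774 kPa.
Stress increase at mid-clay by the 2:1 spreading method:
Δσ = qBL/((B+z)(L+z)) = 270×5.2×5.2/((5.2+4.6)(5.2+4.6)) = 76.018 kPa
Final effective stress: σ'_f = 37.774 + 76.018 = 113.79 kPa.
σ'_f = 113.79 > σ'_p = 82.2 kPa, so the stress path crosses the preconsolidation pressure — recompression up to σ'_p, then virgin compression beyond:
S_c = H/(1+e₀)·[C_r·log₁₀(σ'_p/σ'_0) + C_c·log₁₀(σ'_f/σ'_p)]
    = 4.8/1.93 × [0.027×log₁₀(82.2/37.774) + 0.35×log₁₀(113.79/82.2)]
    = 2.487 × [0.0091173 + 0.049431] = 0.1456 m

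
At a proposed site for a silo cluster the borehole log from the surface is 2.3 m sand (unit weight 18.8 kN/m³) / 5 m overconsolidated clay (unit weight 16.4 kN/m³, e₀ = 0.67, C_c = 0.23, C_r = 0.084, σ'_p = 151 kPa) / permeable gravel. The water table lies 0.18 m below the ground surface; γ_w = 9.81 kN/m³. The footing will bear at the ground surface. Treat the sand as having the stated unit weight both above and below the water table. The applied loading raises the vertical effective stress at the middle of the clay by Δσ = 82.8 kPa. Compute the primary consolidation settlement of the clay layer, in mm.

S_c ≈ 125 mm

Mid-depth of clay below the ground surface: z = 2.3 + 5/2 = 4.8 m.
Total vertical stress at mid-clay: σ_v = 18.8×2.3 + 16.4×2.5 = 84.24 kPa.
Pore pressure: u = 9.81×(4.8 − 0.18) = 45.322 kPa.
Initial effective stress: σ'_0 = σ_v − u = 84.24 − 45.322 = 38.918 kPa.
Final effective stress: σ'_f = 38.918 + 82.8 = 121.72 kPa.
σ'_f = 121.72 ≤ σ'_p = 151 kPa, so the clay remains overconsolidated and only the recompression index applies:
S_c = C_r·H/(1+e₀)·log₁₀(σ'_f/σ'_0) = 0.084×5/1.67×log₁₀(121.72/38.918)
    = 0.2515 × 0.49521 = 0.1245 m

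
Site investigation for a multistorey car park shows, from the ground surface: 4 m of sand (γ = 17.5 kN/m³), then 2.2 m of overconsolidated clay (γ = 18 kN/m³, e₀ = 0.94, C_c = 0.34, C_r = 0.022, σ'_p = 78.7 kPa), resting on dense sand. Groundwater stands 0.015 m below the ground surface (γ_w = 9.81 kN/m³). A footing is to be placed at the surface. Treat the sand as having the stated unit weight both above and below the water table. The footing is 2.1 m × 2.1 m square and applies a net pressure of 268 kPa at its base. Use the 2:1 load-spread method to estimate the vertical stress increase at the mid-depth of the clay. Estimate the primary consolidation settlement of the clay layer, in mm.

Mid-depth of clay below the ground surface: z = 4 + 2.2/2 = 5.1 m.
Total vertical stress at mid-clay: σ_v = 17.5×4 + 18×1.1 = 89.8 kPa.
Pore pressure: u = 9.81×(5.1 − 0.015) = 49.884 kPa.
Initial effective stress: σ'_0 = σ_v − u = 89.8 − 49.884 = 39.916 kPa.
Stress increase at mid-clay by the 2:1 spreading method:
Δσ = qBL/((B+z)(L+z)) = 268×2.1×2.1/((2.1+5.1)(2.1+5.1)) = 22.799 kPa
Final effective stress: σ'_f = 39.916 + 22.799 = 62.715 kPa.
σ'_f = 62.715 ≤ σ'_p = 78.7 kPa, so the clay remains overconsolidated and only the recompression index applies:
S_c = C_r·H/(1+e₀)·log₁₀(σ'_f/σ'_0) = 0.022×2.2/1.94×log₁₀(62.715/39.916)
    = 0.024948 × 0.19622 = 0.004895 m

S_c ≈ 4.9 mm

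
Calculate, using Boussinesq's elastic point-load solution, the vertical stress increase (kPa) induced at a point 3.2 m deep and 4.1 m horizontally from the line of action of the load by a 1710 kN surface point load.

Boussinesq vertical stress below a point load on an elastic half-space:
Δσ_z = 3P/(2πz²) · [1 + (r/z)²]^(−5/2)
r/z = 4.1/3.2 = 1.2812; [1+(r/z)²]^(−5/2) = 0.088172.
Δσ_z = 3×1710/(2π×3.2²) × 0.088172 = 79.733 × 0.088172 = 7.03 kPa

Δσ_z ≈ 7.03 kPa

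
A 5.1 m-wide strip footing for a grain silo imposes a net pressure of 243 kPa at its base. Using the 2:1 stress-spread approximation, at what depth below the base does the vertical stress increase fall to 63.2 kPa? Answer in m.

z ≈ 14.5 m

2:1 spreading — at depth z the loaded area has grown by z in each plan dimension:
qB/(B+z) = Δσ_z ⇒ z = qB/Δσ_z − B = 243×5.1/63.2 − 5.1 = 14.51 m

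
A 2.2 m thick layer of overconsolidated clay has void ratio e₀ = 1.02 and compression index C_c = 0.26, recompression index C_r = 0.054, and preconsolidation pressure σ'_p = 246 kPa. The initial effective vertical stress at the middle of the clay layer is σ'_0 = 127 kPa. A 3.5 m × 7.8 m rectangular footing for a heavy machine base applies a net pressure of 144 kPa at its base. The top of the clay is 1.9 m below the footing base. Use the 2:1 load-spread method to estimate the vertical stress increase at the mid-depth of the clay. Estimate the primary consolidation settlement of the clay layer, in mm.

Mid-depth of clay below the footing base: z = 1.9 + 2.2/2 = 3 m.
Stress increase at mid-clay by the 2:1 spreading method:
Δσ = qBL/((B+z)(L+z)) = 144×3.5×7.8/((3.5+3)(7.8+3)) = 56 kPa
Final effective stress: σ'_f = 127 + 56 = 183 kPa.
σ'_f = 183 ≤ σ'_p = 246 kPa, so the clay remains overconsolidated and only the recompression index applies:
S_c = C_r·H/(1+e₀)·log₁₀(σ'_f/σ'_0) = 0.054×2.2/2.02×log₁₀(183/127)
    = 0.058811 × 0.15865 = 0.00933 m

S_c ≈ 9.33 mm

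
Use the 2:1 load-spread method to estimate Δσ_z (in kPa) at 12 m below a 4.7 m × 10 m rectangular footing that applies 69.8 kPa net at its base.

Δσ_z ≈ 8.93 kPa

By the 2:1 method the load spreads at 1 horizontal : 2 vertical, so at depth z the loaded area has grown by z in each plan dimension:
Δσ = qBL/((B+z)(L+z)) = 69.8×4.7×10/((4.7+12)(10+12)) = 8.9292 kPa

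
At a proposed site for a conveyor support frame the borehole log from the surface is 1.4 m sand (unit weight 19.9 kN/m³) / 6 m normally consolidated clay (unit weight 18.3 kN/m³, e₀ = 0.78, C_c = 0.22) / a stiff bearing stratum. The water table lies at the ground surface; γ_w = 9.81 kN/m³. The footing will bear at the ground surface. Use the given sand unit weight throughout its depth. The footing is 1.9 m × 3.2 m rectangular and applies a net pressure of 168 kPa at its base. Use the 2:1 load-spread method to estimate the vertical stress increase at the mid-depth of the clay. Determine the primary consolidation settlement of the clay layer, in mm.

Mid-depth of clay below the ground surface: z = 1.4 + 6/2 = 4.4 m.
Total vertical stress at mid-clay: σ_v = 19.9×1.4 + 18.3×3 = 82.76 kPa.
Pore pressure: u = 9.81×(4.4 − 0) = 43.164 kPa.
Initial effective stress: σ'_0 = σ_v − u = 82.76 − 43.164 = 39.596 kPa.
Stress increase at mid-clay by the 2:1 spreading method:
Δσ = qBL/((B+z)(L+z)) = 168×1.9×3.2/((1.9+4.4)(3.2+4.4)) = 21.333 kPa
Final effective stress: σ'_f = σ'_0 + Δσ = 39.596 + 21.333 = 60.929 kPa.
Normally consolidated clay, so the full stress increment lies on the virgin compression line:
S_c = C_c·H/(1+e₀)·log₁₀(σ'_f/σ'_0) = 0.22×6/(1+0.78)×log₁₀(60.929/39.596)
    = 0.74157 × 0.18717 = 0.1388 m

S_c ≈ 139 mm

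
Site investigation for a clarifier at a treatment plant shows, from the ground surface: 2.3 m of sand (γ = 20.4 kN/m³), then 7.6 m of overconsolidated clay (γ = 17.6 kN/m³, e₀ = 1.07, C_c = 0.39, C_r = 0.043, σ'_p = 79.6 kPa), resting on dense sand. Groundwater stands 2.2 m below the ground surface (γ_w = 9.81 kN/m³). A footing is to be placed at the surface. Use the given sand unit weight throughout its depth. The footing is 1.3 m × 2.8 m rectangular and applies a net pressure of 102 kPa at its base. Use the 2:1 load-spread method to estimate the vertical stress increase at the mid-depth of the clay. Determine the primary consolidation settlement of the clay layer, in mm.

S_c ≈ 15.8 mm

Mid-depth of clay below the ground surface: z = 2.3 + 7.6/2 = 6.1 m.
Total vertical stress at mid-clay: σ_v = 20.4×2.3 + 17.6×3.8 = 113.8 kPa.
Pore pressure: u = 9.81×(6.1 − 2.2) = 38.259 kPa.
Initial effective stress: σ'_0 = σ_v − u = 113.8 − 38.259 = 75.541 kPa.
Stress increase at mid-clay by the 2:1 spreading method:
Δσ = qBL/((B+z)(L+z)) = 102×1.3×2.8/((1.3+6.1)(2.8+6.1)) = 5.6374 kPa
Final effective stress: σ'_f = 75.541 + 5.6374 = 81.178 kPa.
σ'_f = 81.178 > σ'_p = 79.6 kPa, so the stress path crosses the preconsolidation pressure — recompression up to σ'_p, then virgin compression beyond:
S_c = H/(1+e₀)·[C_r·log₁₀(σ'_p/σ'_0) + C_c·log₁₀(σ'_f/σ'_p)]
    = 7.6/2.07 × [0.043×log₁₀(79.6/75.541) + 0.39×log₁₀(81.178/79.6)]
    = 3.6715 × [0.0009774 + 0.0033249] = 0.0158 m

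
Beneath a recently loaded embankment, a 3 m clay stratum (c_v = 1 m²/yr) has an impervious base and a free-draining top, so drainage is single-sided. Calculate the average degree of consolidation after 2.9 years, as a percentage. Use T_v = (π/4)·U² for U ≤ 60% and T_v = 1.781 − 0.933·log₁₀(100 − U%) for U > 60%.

U ≈ 63.4 %

Drainage path length: H_d = H = 3 m (single drainage).
T_v = c_v·t/H_d² = 1×2.9/3² = 0.32222.
T_v = 0.32222 corresponds to the U > 60% branch:
U = 1 − 10^((1.781 − T_v)/0.933)/100 = 0.634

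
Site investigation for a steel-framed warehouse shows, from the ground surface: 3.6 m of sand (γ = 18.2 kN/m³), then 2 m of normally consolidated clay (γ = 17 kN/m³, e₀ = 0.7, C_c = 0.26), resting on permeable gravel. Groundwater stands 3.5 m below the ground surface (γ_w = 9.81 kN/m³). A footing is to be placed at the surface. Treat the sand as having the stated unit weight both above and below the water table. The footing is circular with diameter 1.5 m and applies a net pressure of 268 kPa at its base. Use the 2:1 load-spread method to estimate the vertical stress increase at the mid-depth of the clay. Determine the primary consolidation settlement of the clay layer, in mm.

Mid-depth of clay below the ground surface: z = 3.6 + 2/2 = 4.6 m.
Total vertical stress at mid-clay: σ_v = 18.2×3.6 + 17×1 = 82.52 kPa.
Pore pressure: u = 9.81×(4.6 − 3.5) = 10.791 kPa.
Initial effective stress: σ'_0 = σ_v − u = 82.52 − 10.791 = 71.729 kPa.
Stress increase at mid-clay by the 2:1 spreading method:
Δσ ≈ qD²/(D+z)² = 268×1.5²/(1.5+4.6)² = 16.205 kPa
Final effective stress: σ'_f = σ'_0 + Δσ = 71.729 + 16.205 = 87.934 kPa.
Normally consolidated clay, so the full stress increment lies on the virgin compression line:
S_c = C_c·H/(1+e₀)·log₁₀(σ'_f/σ'_0) = 0.26×2/(1+0.7)×log₁₀(87.934/71.729)
    = 0.30588 × 0.088462 = 0.02706 m

S_c ≈ 27.1 mm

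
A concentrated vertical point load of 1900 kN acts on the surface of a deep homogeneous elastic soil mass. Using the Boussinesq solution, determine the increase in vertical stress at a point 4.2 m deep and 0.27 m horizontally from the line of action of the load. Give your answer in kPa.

Δσ_z ≈ 50.9 kPa

Boussinesq vertical stress below a point load on an elastic half-space:
Δσ_z = 3P/(2πz²) · [1 + (r/z)²]^(−5/2)
r/z = 0.27/4.2 = 0.064286; [1+(r/z)²]^(−5/2) = 0.98974.
Δσ_z = 3×1900/(2π×4.2²) × 0.98974 = 51.428 × 0.98974 = 50.9 kPa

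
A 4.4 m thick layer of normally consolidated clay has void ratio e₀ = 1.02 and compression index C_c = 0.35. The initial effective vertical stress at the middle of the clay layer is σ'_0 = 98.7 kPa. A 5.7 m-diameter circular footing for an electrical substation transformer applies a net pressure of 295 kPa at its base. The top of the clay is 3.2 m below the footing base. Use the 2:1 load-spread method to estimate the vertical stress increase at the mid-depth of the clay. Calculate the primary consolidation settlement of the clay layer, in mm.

Mid-depth of clay below the footing base: z = 3.2 + 4.4/2 = 5.4 m.
Stress increase at mid-clay by the 2:1 spreading method:
Δσ ≈ qD²/(D+z)² = 295×5.7²/(5.7+5.4)² = 77.79 kPa
Final effective stress: σ'_f = σ'_0 + Δσ = 98.7 + 77.79 = 176.49 kPa.
Normally consolidated clay, so the full stress increment lies on the virgin compression line:
S_c = C_c·H/(1+e₀)·log₁₀(σ'_f/σ'_0) = 0.35×4.4/(1+1.02)×log₁₀(176.49/98.7)
    = 0.76238 × 0.2524 = 0.1924 m

S_c ≈ 192 mm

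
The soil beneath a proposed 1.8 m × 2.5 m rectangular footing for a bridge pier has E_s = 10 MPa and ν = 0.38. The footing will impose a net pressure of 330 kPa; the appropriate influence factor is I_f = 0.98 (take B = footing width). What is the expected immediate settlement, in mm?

S_e ≈ 49.8 mm

Immediate (elastic) settlement: S_e = q·B·(1−ν²)/E_s · I_f.
E_s = 10 MPa = 10000 kPa.
S_e = 330 × 1.8 × (1 − 0.38²) / 10000 × 0.98
    = 330 × 1.8 × 0.8556 / 10000 × 0.98
    = 0.04981 m = 49.81 mm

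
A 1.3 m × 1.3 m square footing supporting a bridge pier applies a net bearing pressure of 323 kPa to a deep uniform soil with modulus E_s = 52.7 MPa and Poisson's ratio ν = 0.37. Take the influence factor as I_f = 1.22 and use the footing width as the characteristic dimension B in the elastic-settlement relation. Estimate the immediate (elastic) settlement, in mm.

S_e ≈ 8.39 mm

Immediate (elastic) settlement: S_e = q·B·(1−ν²)/E_s · I_f.
E_s = 52.7 MPa = 52700 kPa.
S_e = 323 × 1.3 × (1 − 0.37²) / 52700 × 1.22
    = 323 × 1.3 × 0.8631 / 52700 × 1.22
    = 0.00839 m = 8.39 mm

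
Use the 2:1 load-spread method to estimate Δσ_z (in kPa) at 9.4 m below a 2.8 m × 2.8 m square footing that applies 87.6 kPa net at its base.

By the 2:1 method the load spreads at 1 horizontal : 2 vertical, so at depth z the loaded area has grown by z in each plan dimension:
Δσ = qBL/((B+z)(L+z)) = 87.6×2.8×2.8/((2.8+9.4)(2.8+9.4)) = 4.6142 kPa

Δσ_z ≈ 4.61 kPa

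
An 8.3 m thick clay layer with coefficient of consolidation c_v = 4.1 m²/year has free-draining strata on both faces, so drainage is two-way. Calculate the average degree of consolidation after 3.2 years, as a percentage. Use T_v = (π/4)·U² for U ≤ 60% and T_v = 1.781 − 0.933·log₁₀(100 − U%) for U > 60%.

U ≈ 87.6 %

Drainage path length: H_d = H/2 = 4.15 m (double drainage).
T_v = c_v·t/H_d² = 4.1×3.2/4.15² = 0.76179.
T_v = 0.76179 corresponds to the U > 60% branch:
U = 1 − 10^((1.781 − T_v)/0.933)/100 = 0.8763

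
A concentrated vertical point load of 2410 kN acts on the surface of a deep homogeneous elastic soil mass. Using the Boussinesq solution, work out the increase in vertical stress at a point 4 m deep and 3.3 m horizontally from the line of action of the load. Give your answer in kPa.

Boussinesq vertical stress below a point load on an elastic half-space:
Δσ_z = 3P/(2πz²) · [1 + (r/z)²]^(−5/2)
r/z = 3.3/4 = 0.825; [1+(r/z)²]^(−5/2) = 0.2731.
Δσ_z = 3×2410/(2π×4²) × 0.2731 = 71.918 × 0.2731 = 19.64 kPa

Δσ_z ≈ 19.6 kPa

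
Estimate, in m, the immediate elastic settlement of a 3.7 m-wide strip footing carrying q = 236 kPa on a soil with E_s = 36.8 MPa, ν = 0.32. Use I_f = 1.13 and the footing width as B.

Immediate (elastic) settlement: S_e = q·B·(1−ν²)/E_s · I_f.
E_s = 36.8 MPa = 36800 kPa.
S_e = 236 × 3.7 × (1 − 0.32²) / 36800 × 1.13
    = 236 × 3.7 × 0.8976 / 36800 × 1.13
    = 0.02407 m

S_e ≈ 0.0241 m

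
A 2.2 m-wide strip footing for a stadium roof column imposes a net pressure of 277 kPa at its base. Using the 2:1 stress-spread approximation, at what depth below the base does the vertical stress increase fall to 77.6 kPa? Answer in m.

z ≈ 5.65 m

2:1 spreading — at depth z the loaded area has grown by z in each plan dimension:
qB/(B+z) = Δσ_z ⇒ z = qB/Δσ_z − B = 277×2.2/77.6 − 2.2 = 5.653 m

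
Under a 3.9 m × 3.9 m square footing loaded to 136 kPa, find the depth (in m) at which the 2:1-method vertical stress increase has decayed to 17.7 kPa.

2:1 spreading — at depth z the loaded area has grown by z in each plan dimension:
qB²/(B+z)² = Δσ_z ⇒ z = B(√(q/Δσ_z) − 1) = 3.9×(√(136/17.7) − 1) = 6.911 m

z ≈ 6.91 m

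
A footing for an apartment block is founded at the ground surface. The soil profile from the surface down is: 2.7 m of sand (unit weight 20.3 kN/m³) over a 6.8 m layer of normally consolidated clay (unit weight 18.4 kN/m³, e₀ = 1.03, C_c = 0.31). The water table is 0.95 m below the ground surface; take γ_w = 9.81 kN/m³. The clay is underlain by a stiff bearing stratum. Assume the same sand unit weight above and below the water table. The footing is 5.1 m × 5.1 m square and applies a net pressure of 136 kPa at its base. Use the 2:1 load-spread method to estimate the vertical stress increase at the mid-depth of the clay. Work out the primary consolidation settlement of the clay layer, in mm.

S_c ≈ 159 mm

Mid-depth of clay below the ground surface: z = 2.7 + 6.8/2 = 6.1 m.
Total vertical stress at mid-clay: σ_v = 20.3×2.7 + 18.4×3.4 = 117.37 kPa.
Pore pressure: u = 9.81×(6.1 − 0.95) = 50.522 kPa.
Initial effective stress: σ'_0 = σ_v − u = 117.37 − 50.522 = 66.848 kPa.
Stress increase at mid-clay by the 2:1 spreading method:
Δσ = qBL/((B+z)(L+z)) = 136×5.1×5.1/((5.1+6.1)(5.1+6.1)) = 28.2 kPa
Final effective stress: σ'_f = σ'_0 + Δσ = 66.848 + 28.2 = 95.048 kPa.
Normally consolidated clay, so the full stress increment lies on the virgin compression line:
S_c = C_c·H/(1+e₀)·log₁₀(σ'_f/σ'_0) = 0.31×6.8/(1+1.03)×log₁₀(95.048/66.848)
    = 1.0384 × 0.15285 = 0.1587 m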